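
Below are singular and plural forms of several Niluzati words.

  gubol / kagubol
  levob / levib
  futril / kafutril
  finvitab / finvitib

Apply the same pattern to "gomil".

kagomil

"gomil" ends in -l. The stems ending in -l (gubol → kagubol, futril → kafutril) add the prefix ka-.
So gomil → kagomil.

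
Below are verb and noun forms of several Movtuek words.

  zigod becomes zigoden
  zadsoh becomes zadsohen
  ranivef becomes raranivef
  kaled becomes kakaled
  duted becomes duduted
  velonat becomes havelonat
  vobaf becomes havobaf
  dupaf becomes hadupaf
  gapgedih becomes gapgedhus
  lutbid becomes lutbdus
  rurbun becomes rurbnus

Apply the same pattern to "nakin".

naknus

"nakin" has last vowel 'i'. The stems whose last vowel is 'i' (gapgedih → gapgedhus, lutbid → lutbdus) delete the last vowel and add -us.
The other patterns: stems whose last vowel is 'o' add -en; stems whose last vowel is 'e' repeat the first consonant+vowel as a prefix; stems whose last vowel is 'a' add the prefix ha-.
So nakin → naknus.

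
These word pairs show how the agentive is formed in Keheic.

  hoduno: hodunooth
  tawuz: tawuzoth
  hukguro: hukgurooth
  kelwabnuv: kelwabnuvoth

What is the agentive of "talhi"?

talhioth

Every pair shown (hoduno → hodunooth, tawuz → tawuzoth, hukguro → hukgurooth, …) follows the same rule: add -oth.
So talhi → talhioth.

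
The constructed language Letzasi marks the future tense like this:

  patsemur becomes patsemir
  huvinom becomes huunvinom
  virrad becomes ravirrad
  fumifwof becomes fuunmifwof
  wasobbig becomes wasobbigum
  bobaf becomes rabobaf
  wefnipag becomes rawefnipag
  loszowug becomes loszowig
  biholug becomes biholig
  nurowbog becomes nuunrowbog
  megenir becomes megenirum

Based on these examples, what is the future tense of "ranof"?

loszowug and nurowbog both end in -g yet inflect differently (loszowig, nuunrowbog), so the final letter is not what conditions the rule; the last vowel is.
"ranof" has last vowel 'o'. The stems whose last vowel is 'o' (nurowbog → nuunrowbog, huvinom → huunvinom, fumifwof → fuunmifwof) insert -un- after the first vowel.
The other patterns: stems whose last vowel is 'u' change the last vowel to 'i'; stems whose last vowel is 'i' add -um; stems whose last vowel is 'a' add the prefix ra-.
So ranof → raunnof.

raunnof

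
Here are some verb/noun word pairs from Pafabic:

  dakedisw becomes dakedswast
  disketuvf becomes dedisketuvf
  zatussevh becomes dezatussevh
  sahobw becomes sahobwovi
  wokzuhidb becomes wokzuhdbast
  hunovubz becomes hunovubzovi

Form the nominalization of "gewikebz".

gewikebzovi

sahobw and dakedisw both end in -w yet inflect differently (sahobwovi, dakedswast), so the final letter is not what conditions the rule; the second-to-last letter is.
"gewikebz" has second-to-last letter 'b'. The stems whose second-to-last letter is 'b' (hunovubz → hunovubzovi, sahobw → sahobwovi) add -ovi.
The other patterns: stems whose second-to-last letter is 'v' add the prefix de-; stems whose second-to-last letter is 'd' or 's' delete the last vowel and add -ast.
So gewikebz → gewikebzovi.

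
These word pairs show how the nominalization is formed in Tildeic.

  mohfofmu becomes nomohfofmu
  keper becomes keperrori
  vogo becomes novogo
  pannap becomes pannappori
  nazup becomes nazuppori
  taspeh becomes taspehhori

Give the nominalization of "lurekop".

nazup and mohfofmu both have last vowel 'u' yet inflect differently (nazuppori, nomohfofmu), so the last vowel is not what conditions the rule; whether the stem ends in a vowel or a consonant is.
"lurekop" ends in a consonant. The stems ending in a consonant (keper → keperrori, taspeh → taspehhori, pannap → pannappori) double the final consonant and add -ori.
The other pattern: stems ending in a vowel add the prefix no-.
So lurekop → lurekoppori.

lurekoppori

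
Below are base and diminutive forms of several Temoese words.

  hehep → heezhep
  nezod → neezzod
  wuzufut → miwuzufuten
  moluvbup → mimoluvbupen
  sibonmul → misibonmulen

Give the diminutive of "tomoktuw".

mitomoktuwen

moluvbup and hehep both end in -p yet inflect differently (mimoluvbupen, heezhep), so the final letter is not what conditions the rule; the last vowel is.
"tomoktuw" has last vowel 'u'. The stems whose last vowel is 'u' (moluvbup → mimoluvbupen, wuzufut → miwuzufuten, sibonmul → misibonmulen) add mi- … -en around the stem.
The other pattern: stems whose last vowel is 'e' or 'o' insert -ez- after the first vowel.
So tomoktuw → mitomoktuwen.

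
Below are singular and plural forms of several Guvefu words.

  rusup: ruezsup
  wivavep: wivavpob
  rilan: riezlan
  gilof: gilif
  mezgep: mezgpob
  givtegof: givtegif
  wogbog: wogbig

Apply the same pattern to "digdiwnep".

digdiwnpob

"digdiwnep" has last vowel 'e'. The stems whose last vowel is 'e' (wivavep → wivavpob, mezgep → mezgpob) delete the last vowel and add -ob.
So digdiwnep → digdiwnpob.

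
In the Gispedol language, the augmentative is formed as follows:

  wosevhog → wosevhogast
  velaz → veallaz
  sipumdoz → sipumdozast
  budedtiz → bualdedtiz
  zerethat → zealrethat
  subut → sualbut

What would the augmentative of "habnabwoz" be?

"habnabwoz" has last vowel 'o'. The stems whose last vowel is 'o' (wosevhog → wosevhogast, sipumdoz → sipumdozast) add -ast.
So habnabwoz → habnabwozast.

habnabwozast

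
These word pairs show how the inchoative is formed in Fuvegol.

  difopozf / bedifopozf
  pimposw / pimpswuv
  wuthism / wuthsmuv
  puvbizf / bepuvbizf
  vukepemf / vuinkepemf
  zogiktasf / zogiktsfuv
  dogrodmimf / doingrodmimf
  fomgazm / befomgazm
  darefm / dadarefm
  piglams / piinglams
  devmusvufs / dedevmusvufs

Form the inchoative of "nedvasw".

zogiktasf and puvbizf both end in -f yet inflect differently (zogiktsfuv, bepuvbizf), so the final letter is not what conditions the rule; the second-to-last letter is.
"nedvasw" has second-to-last letter 's'. The stems whose second-to-last letter is 's' (wuthism → wuthsmuv, pimposw → pimpswuv, zogiktasf → zogiktsfuv) delete the last vowel and add -uv.
The other patterns: stems whose second-to-last letter is 'z' add the prefix be-; stems whose second-to-last letter is 'm' insert -in- after the first vowel; stems whose second-to-last letter is 'f' repeat the first consonant+vowel as a prefix.
So nedvasw → nedvswuv.

nedvswuv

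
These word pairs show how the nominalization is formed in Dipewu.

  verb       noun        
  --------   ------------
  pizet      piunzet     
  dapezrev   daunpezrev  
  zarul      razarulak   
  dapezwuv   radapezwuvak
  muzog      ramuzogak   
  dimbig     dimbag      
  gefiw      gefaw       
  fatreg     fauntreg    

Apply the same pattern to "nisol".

dimbig and muzog both end in -g yet inflect differently (dimbag, ramuzogak), so the final letter is not what conditions the rule; the last vowel is.
"nisol" has last vowel 'o'. The one such stem in the data (muzog → ramuzogak) adds ra- … -ak around the stem, so the same rule applies.
The other patterns: stems whose last vowel is 'i' change the last vowel to 'a'; stems whose last vowel is 'e' insert -un- after the first vowel.
So nisol → ranisolak.

ranisolak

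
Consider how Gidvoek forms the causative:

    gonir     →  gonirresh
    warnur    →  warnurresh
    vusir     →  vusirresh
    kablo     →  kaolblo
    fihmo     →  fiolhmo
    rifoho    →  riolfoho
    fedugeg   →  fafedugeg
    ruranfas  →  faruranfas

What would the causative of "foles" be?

fihmo and fedugeg both begin with f- yet inflect differently (fiolhmo, fafedugeg), so the first letter is not what conditions the rule; the final letter is.
"foles" ends in -s. The one such stem in the data (ruranfas → faruranfas) adds the prefix fa-, so the same rule applies.
The other patterns: stems ending in -r double the final consonant and add -esh; stems ending in -o insert -ol- after the first vowel.
So foles → fafoles.

fafoles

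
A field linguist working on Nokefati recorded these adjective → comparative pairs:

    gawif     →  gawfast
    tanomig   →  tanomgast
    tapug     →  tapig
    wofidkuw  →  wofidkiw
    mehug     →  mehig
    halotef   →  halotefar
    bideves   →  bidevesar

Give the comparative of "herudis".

herudsast

tanomig and tapug both end in -g yet inflect differently (tanomgast, tapig), so the final letter is not what conditions the rule; the last vowel is.
"herudis" has last vowel 'i'. The stems whose last vowel is 'i' (gawif → gawfast, tanomig → tanomgast) delete the last vowel and add -ast.
So herudis → herudsast.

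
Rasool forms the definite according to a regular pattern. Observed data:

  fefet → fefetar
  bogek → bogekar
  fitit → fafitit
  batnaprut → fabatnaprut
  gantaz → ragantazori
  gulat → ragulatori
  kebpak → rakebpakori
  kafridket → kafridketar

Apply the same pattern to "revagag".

bogek and kebpak both end in -k yet inflect differently (bogekar, rakebpakori), so the final letter is not what conditions the rule; the last vowel is.
"revagag" has last vowel 'a'. The stems whose last vowel is 'a' (kebpak → rakebpakori, gulat → ragulatori, gantaz → ragantazori) add ra- … -ori around the stem.
The other patterns: stems whose last vowel is 'e' add -ar; stems whose last vowel is 'i' or 'u' add the prefix fa-.
So revagag → rarevagagori.

rarevagagori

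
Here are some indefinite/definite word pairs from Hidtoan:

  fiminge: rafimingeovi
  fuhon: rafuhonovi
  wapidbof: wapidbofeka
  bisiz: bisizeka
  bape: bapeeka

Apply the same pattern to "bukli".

fiminge and bape both end in -e yet inflect differently (rafimingeovi, bapeeka), so the final letter is not what conditions the rule; the first letter is.
"bukli" begins with b-. The stems beginning with b- (bisiz → bisizeka, bape → bapeeka) add -eka.
The other pattern: stems beginning with f- add ra- … -ovi around the stem.
So bukli → buklieka.

buklieka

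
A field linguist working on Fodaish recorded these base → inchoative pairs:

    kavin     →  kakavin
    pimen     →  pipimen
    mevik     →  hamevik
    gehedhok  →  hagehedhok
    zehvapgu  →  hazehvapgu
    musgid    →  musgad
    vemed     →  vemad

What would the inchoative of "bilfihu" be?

habilfihu

kavin and mevik both have last vowel 'i' yet inflect differently (kakavin, hamevik), so the last vowel is not what conditions the rule; the final letter is.
"bilfihu" ends in -u. The one such stem in the data (zehvapgu → hazehvapgu) adds the prefix ha-, so the same rule applies.
So bilfihu → habilfihu.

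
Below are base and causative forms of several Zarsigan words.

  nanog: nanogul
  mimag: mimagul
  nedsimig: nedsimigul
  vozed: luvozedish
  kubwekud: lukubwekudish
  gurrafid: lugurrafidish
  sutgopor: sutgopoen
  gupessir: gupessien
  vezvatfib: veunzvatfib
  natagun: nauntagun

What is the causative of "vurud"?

luvurudish

"vurud" ends in -d. The stems ending in -d (vozed → luvozedish, kubwekud → lukubwekudish, gurrafid → lugurrafidish) add lu- … -ish around the stem.
So vurud → luvurudish.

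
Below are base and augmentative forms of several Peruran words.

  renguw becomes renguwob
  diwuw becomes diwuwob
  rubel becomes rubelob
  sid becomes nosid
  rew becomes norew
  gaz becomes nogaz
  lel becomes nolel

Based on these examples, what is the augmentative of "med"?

renguw and rew both end in -w yet inflect differently (renguwob, norew), so the final letter is not what conditions the rule; the number of vowels is.
"med" has 1 vowel. The stems with 1 vowel (sid → nosid, rew → norew, gaz → nogaz) add the prefix no-.
The other pattern: stems with 2 vowels add -ob.
So med → nomed.

nomed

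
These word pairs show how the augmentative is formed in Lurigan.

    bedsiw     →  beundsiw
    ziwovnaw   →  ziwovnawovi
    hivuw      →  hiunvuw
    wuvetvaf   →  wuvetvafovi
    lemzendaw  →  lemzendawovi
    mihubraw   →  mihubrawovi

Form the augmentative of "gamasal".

gamasalovi

"gamasal" has last vowel 'a'. The stems whose last vowel is 'a' (wuvetvaf → wuvetvafovi, ziwovnaw → ziwovnawovi, lemzendaw → lemzendawovi) add -ovi.
The other pattern: stems whose last vowel is 'i' or 'u' insert -un- after the first vowel.
So gamasal → gamasalovi.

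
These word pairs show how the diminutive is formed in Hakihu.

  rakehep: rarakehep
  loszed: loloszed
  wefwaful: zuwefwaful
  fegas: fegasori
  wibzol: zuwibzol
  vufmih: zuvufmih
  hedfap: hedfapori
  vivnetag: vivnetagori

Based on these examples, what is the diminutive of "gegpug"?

"gegpug" has last vowel 'u'. The one such stem in the data (wefwaful → zuwefwaful) adds the prefix zu-, so the same rule applies.
The other patterns: stems whose last vowel is 'e' repeat the first consonant+vowel as a prefix; stems whose last vowel is 'a' add -ori.
So gegpug → zugegpug.

zugegpug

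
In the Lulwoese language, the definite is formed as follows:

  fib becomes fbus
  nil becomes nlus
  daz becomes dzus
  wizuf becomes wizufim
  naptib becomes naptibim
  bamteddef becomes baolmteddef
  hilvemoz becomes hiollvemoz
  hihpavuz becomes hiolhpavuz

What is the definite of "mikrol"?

fib and naptib both end in -b yet inflect differently (fbus, naptibim), so the final letter is not what conditions the rule; the number of vowels is.
"mikrol" has 2 vowels. The stems with 2 vowels (wizuf → wizufim, naptib → naptibim) add -im.
The other patterns: stems with 1 vowel delete the last vowel and add -us; stems with 3 vowels insert -ol- after the first vowel.
So mikrol → mikrolim.

mikrolim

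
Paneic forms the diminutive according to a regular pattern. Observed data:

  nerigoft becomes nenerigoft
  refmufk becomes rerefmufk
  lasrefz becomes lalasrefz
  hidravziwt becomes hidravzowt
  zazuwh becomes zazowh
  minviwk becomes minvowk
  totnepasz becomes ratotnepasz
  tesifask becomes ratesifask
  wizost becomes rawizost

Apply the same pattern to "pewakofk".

pepewakofk

nerigoft and hidravziwt both end in -t yet inflect differently (nenerigoft, hidravzowt), so the final letter is not what conditions the rule; the second-to-last letter is.
"pewakofk" has second-to-last letter 'f'. The stems whose second-to-last letter is 'f' (nerigoft → nenerigoft, refmufk → rerefmufk, lasrefz → lalasrefz) repeat the first consonant+vowel as a prefix.
So pewakofk → pepewakofk.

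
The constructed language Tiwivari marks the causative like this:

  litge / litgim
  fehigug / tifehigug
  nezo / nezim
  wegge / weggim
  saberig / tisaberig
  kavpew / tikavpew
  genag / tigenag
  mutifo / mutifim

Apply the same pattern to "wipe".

wipim

wegge and kavpew both have last vowel 'e' yet inflect differently (weggim, tikavpew), so the last vowel is not what conditions the rule; whether the stem ends in a vowel or a consonant is.
"wipe" ends in a vowel. The stems ending in a vowel (nezo → nezim, mutifo → mutifim, wegge → weggim) drop the final letter and add -im.
So wipe → wipim.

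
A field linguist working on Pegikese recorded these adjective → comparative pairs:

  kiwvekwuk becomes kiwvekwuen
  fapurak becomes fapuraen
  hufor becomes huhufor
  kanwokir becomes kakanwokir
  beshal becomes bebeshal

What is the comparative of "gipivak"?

gipivaen

fapurak and beshal both have last vowel 'a' yet inflect differently (fapuraen, bebeshal), so the last vowel is not what conditions the rule; the final letter is.
"gipivak" ends in -k. The stems ending in -k (kiwvekwuk → kiwvekwuen, fapurak → fapuraen) drop the final letter and add -en.
So gipivak → gipivaen.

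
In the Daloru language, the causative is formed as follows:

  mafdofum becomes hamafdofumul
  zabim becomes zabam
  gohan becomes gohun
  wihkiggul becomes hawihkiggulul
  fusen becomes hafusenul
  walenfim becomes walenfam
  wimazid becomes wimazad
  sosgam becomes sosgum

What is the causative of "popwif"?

"popwif" has last vowel 'i'. The stems whose last vowel is 'i' (walenfim → walenfam, zabim → zabam, wimazid → wimazad) change the last vowel to 'a'.
The other patterns: stems whose last vowel is 'a' change the last vowel to 'u'; stems whose last vowel is 'e' or 'u' add ha- … -ul around the stem.
So popwif → popwaf.

popwaf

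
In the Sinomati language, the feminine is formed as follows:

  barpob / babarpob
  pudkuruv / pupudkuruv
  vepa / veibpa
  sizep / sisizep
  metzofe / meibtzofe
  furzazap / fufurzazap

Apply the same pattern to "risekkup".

ririsekkup

sizep and metzofe both have last vowel 'e' yet inflect differently (sisizep, meibtzofe), so the last vowel is not what conditions the rule; whether the stem ends in a vowel or a consonant is.
"risekkup" ends in a consonant. The stems ending in a consonant (furzazap → fufurzazap, pudkuruv → pupudkuruv, barpob → babarpob) repeat the first consonant+vowel as a prefix.
The other pattern: stems ending in a vowel insert -ib- after the first vowel.
So risekkup → ririsekkup.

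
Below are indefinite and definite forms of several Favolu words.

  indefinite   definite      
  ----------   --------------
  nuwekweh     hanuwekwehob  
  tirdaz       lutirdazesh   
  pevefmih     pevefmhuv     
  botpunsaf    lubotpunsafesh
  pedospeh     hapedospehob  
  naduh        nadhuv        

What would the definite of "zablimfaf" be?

pevefmih and pedospeh both end in -h yet inflect differently (pevefmhuv, hapedospehob), so the final letter is not what conditions the rule; the last vowel is.
"zablimfaf" has last vowel 'a'. The stems whose last vowel is 'a' (botpunsaf → lubotpunsafesh, tirdaz → lutirdazesh) add lu- … -esh around the stem.
The other patterns: stems whose last vowel is 'i' or 'u' delete the last vowel and add -uv; stems whose last vowel is 'e' add ha- … -ob around the stem.
So zablimfaf → luzablimfafesh.

luzablimfafesh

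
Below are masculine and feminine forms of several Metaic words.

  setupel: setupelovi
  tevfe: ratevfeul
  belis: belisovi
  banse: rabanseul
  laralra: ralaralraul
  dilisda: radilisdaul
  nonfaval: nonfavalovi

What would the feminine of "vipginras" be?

laralra and nonfaval both have last vowel 'a' yet inflect differently (ralaralraul, nonfavalovi), so the last vowel is not what conditions the rule; whether the stem ends in a vowel or a consonant is.
"vipginras" ends in a consonant. The stems ending in a consonant (belis → belisovi, nonfaval → nonfavalovi, setupel → setupelovi) add -ovi.
So vipginras → vipginrasovi.

vipginrasovi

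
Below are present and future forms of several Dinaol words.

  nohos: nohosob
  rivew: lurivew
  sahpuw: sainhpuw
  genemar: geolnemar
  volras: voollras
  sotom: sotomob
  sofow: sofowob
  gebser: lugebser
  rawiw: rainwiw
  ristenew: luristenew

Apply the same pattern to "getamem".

gebser and genemar both end in -r yet inflect differently (lugebser, geolnemar), so the final letter is not what conditions the rule; the last vowel is.
"getamem" has last vowel 'e'. The stems whose last vowel is 'e' (gebser → lugebser, rivew → lurivew, ristenew → luristenew) add the prefix lu-.
The other patterns: stems whose last vowel is 'a' insert -ol- after the first vowel; stems whose last vowel is 'i' or 'u' insert -in- after the first vowel; stems whose last vowel is 'o' add -ob.
So getamem → lugetamem.

lugetamem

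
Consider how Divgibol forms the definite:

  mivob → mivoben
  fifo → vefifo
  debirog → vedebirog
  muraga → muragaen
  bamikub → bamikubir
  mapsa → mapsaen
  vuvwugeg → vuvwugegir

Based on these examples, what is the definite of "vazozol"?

mivob and bamikub both end in -b yet inflect differently (mivoben, bamikubir), so the final letter is not what conditions the rule; the first letter is.
"vazozol" begins with v-. The one such stem in the data (vuvwugeg → vuvwugegir) adds -ir, so the same rule applies.
So vazozol → vazozolir.

vazozolir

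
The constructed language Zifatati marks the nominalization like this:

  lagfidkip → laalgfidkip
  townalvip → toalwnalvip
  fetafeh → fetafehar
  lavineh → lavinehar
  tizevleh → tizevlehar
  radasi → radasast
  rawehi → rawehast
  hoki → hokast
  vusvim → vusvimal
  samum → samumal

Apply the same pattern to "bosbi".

bosbast

lagfidkip and radasi both have last vowel 'i' yet inflect differently (laalgfidkip, radasast), so the last vowel is not what conditions the rule; the final letter is.
"bosbi" ends in -i. The stems ending in -i (radasi → radasast, rawehi → rawehast, hoki → hokast) drop the final letter and add -ast.
The other patterns: stems ending in -p insert -al- after the first vowel; stems ending in -h add -ar; stems ending in -m add -al.
So bosbi → bosbast.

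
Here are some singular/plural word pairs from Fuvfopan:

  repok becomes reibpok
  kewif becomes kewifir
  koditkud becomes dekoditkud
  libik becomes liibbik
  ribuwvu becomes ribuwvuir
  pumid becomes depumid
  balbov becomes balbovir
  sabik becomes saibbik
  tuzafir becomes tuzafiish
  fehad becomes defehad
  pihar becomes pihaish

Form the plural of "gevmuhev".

gevmuhevir

tuzafir and libik both have last vowel 'i' yet inflect differently (tuzafiish, liibbik), so the last vowel is not what conditions the rule; the final letter is.
"gevmuhev" ends in -v. The one such stem in the data (balbov → balbovir) adds -ir, so the same rule applies.
So gevmuhev → gevmuhevir.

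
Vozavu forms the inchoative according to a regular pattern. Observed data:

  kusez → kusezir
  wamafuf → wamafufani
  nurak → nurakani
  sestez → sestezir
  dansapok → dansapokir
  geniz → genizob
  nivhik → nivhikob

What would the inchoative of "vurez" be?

"vurez" has last vowel 'e'. The stems whose last vowel is 'e' (kusez → kusezir, sestez → sestezir) add -ir.
So vurez → vurezir.

vurezir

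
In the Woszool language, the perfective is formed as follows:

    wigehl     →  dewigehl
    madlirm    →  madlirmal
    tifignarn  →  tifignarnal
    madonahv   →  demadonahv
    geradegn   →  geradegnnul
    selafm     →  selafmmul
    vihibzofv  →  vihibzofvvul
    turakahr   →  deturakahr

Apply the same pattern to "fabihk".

tifignarn and geradegn both end in -n yet inflect differently (tifignarnal, geradegnnul), so the final letter is not what conditions the rule; the second-to-last letter is.
"fabihk" has second-to-last letter 'h'. The stems whose second-to-last letter is 'h' (madonahv → demadonahv, turakahr → deturakahr, wigehl → dewigehl) add the prefix de-.
So fabihk → defabihk.

defabihk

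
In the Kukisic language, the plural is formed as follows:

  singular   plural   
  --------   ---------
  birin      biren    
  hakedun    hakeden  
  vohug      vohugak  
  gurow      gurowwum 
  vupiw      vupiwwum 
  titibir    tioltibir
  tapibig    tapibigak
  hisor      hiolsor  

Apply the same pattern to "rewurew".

vupiw and birin both have last vowel 'i' yet inflect differently (vupiwwum, biren), so the last vowel is not what conditions the rule; the final letter is.
"rewurew" ends in -w. The stems ending in -w (vupiw → vupiwwum, gurow → gurowwum) double the final consonant and add -um.
The other patterns: stems ending in -n change the last vowel to 'e'; stems ending in -g add -ak; stems ending in -r insert -ol- after the first vowel.
So rewurew → rewurewwum.

rewurewwum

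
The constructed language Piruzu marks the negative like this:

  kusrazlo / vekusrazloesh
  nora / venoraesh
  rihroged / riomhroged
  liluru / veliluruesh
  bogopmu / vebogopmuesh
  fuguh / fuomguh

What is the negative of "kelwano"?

fuguh and bogopmu both have last vowel 'u' yet inflect differently (fuomguh, vebogopmuesh), so the last vowel is not what conditions the rule; whether the stem ends in a vowel or a consonant is.
"kelwano" ends in a vowel. The stems ending in a vowel (nora → venoraesh, bogopmu → vebogopmuesh, kusrazlo → vekusrazloesh) add ve- … -esh around the stem.
The other pattern: stems ending in a consonant insert -om- after the first vowel.
So kelwano → vekelwanoesh.

vekelwanoesh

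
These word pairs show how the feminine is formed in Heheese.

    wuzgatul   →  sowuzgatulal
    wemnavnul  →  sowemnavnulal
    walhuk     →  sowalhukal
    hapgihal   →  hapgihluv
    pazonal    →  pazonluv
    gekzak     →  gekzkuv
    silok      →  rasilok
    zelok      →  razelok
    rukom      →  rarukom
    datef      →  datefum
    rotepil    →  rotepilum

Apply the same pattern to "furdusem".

"furdusem" has last vowel 'e'. The one such stem in the data (datef → datefum) adds -um, so the same rule applies.
The other patterns: stems whose last vowel is 'u' add so- … -al around the stem; stems whose last vowel is 'a' delete the last vowel and add -uv; stems whose last vowel is 'o' add the prefix ra-.
So furdusem → furdusemum.

furdusemum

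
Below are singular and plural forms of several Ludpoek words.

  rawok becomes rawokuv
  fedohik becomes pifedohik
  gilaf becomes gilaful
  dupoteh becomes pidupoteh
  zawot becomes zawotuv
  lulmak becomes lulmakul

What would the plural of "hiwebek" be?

lulmak and rawok both end in -k yet inflect differently (lulmakul, rawokuv), so the final letter is not what conditions the rule; the last vowel is.
"hiwebek" has last vowel 'e'. The one such stem in the data (dupoteh → pidupoteh) adds the prefix pi-, so the same rule applies.
So hiwebek → pihiwebek.

pihiwebek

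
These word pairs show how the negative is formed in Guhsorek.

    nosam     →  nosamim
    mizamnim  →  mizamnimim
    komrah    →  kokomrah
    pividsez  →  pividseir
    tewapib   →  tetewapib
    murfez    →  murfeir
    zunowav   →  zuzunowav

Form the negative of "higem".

higemim

nosam and zunowav both have last vowel 'a' yet inflect differently (nosamim, zuzunowav), so the last vowel is not what conditions the rule; the final letter is.
"higem" ends in -m. The stems ending in -m (mizamnim → mizamnimim, nosam → nosamim) add -im.
The other patterns: stems ending in -z drop the final letter and add -ir; stems ending in -b, -h or -v repeat the first consonant+vowel as a prefix.
So higem → higemim.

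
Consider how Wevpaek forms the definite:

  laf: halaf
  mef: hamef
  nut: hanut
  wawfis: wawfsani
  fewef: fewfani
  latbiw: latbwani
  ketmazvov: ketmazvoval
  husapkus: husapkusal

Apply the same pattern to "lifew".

laf and fewef both end in -f yet inflect differently (halaf, fewfani), so the final letter is not what conditions the rule; the number of vowels is.
"lifew" has 2 vowels. The stems with 2 vowels (wawfis → wawfsani, fewef → fewfani, latbiw → latbwani) delete the last vowel and add -ani.
So lifew → lifwani.

lifwani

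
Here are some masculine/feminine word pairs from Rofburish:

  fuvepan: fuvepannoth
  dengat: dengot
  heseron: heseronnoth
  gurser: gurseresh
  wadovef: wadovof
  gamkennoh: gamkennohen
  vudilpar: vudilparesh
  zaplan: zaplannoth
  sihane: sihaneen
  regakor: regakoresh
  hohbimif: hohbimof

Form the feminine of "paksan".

zaplan and dengat both have last vowel 'a' yet inflect differently (zaplannoth, dengot), so the last vowel is not what conditions the rule; the final letter is.
"paksan" ends in -n. The stems ending in -n (zaplan → zaplannoth, fuvepan → fuvepannoth, heseron → heseronnoth) double the final consonant and add -oth.
The other patterns: stems ending in -f or -t change the last vowel to 'o'; stems ending in -r add -esh; stems ending in -e or -h add -en.
So paksan → paksannoth.

paksannoth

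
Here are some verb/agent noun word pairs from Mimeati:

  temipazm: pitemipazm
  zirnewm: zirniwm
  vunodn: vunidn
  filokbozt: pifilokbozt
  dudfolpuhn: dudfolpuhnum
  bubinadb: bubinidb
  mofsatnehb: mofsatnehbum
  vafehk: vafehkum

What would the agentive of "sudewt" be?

temipazm and zirnewm both end in -m yet inflect differently (pitemipazm, zirniwm), so the final letter is not what conditions the rule; the second-to-last letter is.
"sudewt" has second-to-last letter 'w'. The one such stem in the data (zirnewm → zirniwm) changes the last vowel to 'i' (as do bubinadb, vunodn), so the same rule applies.
The other patterns: stems whose second-to-last letter is 'z' add the prefix pi-; stems whose second-to-last letter is 'h' add -um.
So sudewt → sudiwt.

sudiwt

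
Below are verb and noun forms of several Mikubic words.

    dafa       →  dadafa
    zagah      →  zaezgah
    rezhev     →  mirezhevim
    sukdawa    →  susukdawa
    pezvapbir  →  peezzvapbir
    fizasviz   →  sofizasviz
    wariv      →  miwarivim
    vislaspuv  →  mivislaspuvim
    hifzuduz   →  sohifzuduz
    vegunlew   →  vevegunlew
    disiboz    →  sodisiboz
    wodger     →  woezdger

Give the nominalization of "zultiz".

"zultiz" ends in -z. The stems ending in -z (disiboz → sodisiboz, hifzuduz → sohifzuduz, fizasviz → sofizasviz) add the prefix so-.
The other patterns: stems ending in -a or -w repeat the first consonant+vowel as a prefix; stems ending in -v add mi- … -im around the stem; stems ending in -h or -r insert -ez- after the first vowel.
So zultiz → sozultiz.

sozultiz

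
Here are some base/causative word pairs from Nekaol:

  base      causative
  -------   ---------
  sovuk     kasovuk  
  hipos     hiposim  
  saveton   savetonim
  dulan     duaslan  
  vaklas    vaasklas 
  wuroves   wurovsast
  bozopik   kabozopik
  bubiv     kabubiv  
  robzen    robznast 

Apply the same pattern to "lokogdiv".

kalokogdiv

vaklas and hipos both end in -s yet inflect differently (vaasklas, hiposim), so the final letter is not what conditions the rule; the last vowel is.
"lokogdiv" has last vowel 'i'. The stems whose last vowel is 'i' (bubiv → kabubiv, bozopik → kabozopik) add the prefix ka-.
The other patterns: stems whose last vowel is 'a' insert -as- after the first vowel; stems whose last vowel is 'o' add -im; stems whose last vowel is 'e' delete the last vowel and add -ast.
So lokogdiv → kalokogdiv.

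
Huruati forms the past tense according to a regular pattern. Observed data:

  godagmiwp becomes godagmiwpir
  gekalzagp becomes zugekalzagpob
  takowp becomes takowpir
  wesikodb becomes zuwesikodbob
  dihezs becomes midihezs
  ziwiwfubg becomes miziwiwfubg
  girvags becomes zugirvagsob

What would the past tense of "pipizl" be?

godagmiwp and gekalzagp both end in -p yet inflect differently (godagmiwpir, zugekalzagpob), so the final letter is not what conditions the rule; the second-to-last letter is.
"pipizl" has second-to-last letter 'z'. The one such stem in the data (dihezs → midihezs) adds the prefix mi-, so the same rule applies.
The other patterns: stems whose second-to-last letter is 'w' add -ir; stems whose second-to-last letter is 'd' or 'g' add zu- … -ob around the stem.
So pipizl → mipipizl.

mipipizl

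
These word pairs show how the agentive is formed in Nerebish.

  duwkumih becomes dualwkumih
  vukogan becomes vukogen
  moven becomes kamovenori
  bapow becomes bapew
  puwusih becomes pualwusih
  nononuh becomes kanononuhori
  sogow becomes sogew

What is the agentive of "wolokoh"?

puwusih and nononuh both end in -h yet inflect differently (pualwusih, kanononuhori), so the final letter is not what conditions the rule; the last vowel is.
"wolokoh" has last vowel 'o'. The stems whose last vowel is 'o' (bapow → bapew, sogow → sogew) change the last vowel to 'e'.
The other patterns: stems whose last vowel is 'i' insert -al- after the first vowel; stems whose last vowel is 'e' or 'u' add ka- … -ori around the stem.
So wolokoh → wolokeh.

wolokeh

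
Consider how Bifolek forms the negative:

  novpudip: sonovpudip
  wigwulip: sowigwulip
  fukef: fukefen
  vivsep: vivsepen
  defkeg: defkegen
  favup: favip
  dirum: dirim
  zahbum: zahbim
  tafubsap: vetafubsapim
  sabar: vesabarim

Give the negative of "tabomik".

"tabomik" has last vowel 'i'. The stems whose last vowel is 'i' (novpudip → sonovpudip, wigwulip → sowigwulip) add the prefix so-.
The other patterns: stems whose last vowel is 'e' add -en; stems whose last vowel is 'u' change the last vowel to 'i'; stems whose last vowel is 'a' add ve- … -im around the stem.
So tabomik → sotabomik.

sotabomik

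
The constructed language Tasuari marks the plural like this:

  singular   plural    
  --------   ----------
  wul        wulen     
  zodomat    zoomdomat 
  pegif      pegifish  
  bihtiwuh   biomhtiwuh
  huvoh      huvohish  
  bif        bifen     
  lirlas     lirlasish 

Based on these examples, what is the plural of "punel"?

bif and pegif both end in -f yet inflect differently (bifen, pegifish), so the final letter is not what conditions the rule; the number of vowels is.
"punel" has 2 vowels. The stems with 2 vowels (huvoh → huvohish, pegif → pegifish, lirlas → lirlasish) add -ish.
The other patterns: stems with 1 vowel add -en; stems with 3 vowels insert -om- after the first vowel.
So punel → punelish.

punelish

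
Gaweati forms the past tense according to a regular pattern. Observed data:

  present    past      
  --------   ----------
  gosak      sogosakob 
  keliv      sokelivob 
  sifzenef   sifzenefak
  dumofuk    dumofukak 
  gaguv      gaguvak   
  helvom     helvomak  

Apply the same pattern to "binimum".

gosak and dumofuk both end in -k yet inflect differently (sogosakob, dumofukak), so the final letter is not what conditions the rule; the last vowel is.
"binimum" has last vowel 'u'. The stems whose last vowel is 'u' (dumofuk → dumofukak, gaguv → gaguvak) add -ak.
The other pattern: stems whose last vowel is 'a' or 'i' add so- … -ob around the stem.
So binimum → binimumak.

binimumak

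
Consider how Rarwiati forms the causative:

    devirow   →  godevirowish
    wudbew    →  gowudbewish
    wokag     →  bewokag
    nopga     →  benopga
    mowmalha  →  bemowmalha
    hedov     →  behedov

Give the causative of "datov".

devirow and hedov both have last vowel 'o' yet inflect differently (godevirowish, behedov), so the last vowel is not what conditions the rule; the final letter is.
"datov" ends in -v. The one such stem in the data (hedov → behedov) adds the prefix be-, so the same rule applies.
The other pattern: stems ending in -w add go- … -ish around the stem.
So datov → bedatov.

bedatov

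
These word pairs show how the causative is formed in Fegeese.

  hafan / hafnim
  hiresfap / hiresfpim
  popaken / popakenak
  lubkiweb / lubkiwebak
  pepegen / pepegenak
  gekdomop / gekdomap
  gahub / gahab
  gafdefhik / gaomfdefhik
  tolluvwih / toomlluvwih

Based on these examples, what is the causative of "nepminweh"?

nepminwehak

"nepminweh" has last vowel 'e'. The stems whose last vowel is 'e' (popaken → popakenak, lubkiweb → lubkiwebak, pepegen → pepegenak) add -ak.
The other patterns: stems whose last vowel is 'a' delete the last vowel and add -im; stems whose last vowel is 'o' or 'u' change the last vowel to 'a'; stems whose last vowel is 'i' insert -om- after the first vowel.
So nepminweh → nepminwehak.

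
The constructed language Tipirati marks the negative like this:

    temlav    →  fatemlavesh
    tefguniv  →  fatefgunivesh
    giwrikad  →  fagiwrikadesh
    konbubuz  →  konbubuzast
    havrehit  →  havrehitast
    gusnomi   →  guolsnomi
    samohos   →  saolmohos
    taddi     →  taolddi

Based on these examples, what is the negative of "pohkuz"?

pohkuzast

tefguniv and havrehit both have last vowel 'i' yet inflect differently (fatefgunivesh, havrehitast), so the last vowel is not what conditions the rule; the final letter is.
"pohkuz" ends in -z. The one such stem in the data (konbubuz → konbubuzast) adds -ast, so the same rule applies.
So pohkuz → pohkuzast.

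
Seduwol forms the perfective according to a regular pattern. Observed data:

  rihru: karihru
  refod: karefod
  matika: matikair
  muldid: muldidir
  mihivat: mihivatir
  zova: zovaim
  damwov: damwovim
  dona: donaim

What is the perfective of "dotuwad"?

dotuwadim

refod and muldid both end in -d yet inflect differently (karefod, muldidir), so the final letter is not what conditions the rule; the first letter is.
"dotuwad" begins with d-. The stems beginning with d- (damwov → damwovim, dona → donaim) add -im.
So dotuwad → dotuwadim.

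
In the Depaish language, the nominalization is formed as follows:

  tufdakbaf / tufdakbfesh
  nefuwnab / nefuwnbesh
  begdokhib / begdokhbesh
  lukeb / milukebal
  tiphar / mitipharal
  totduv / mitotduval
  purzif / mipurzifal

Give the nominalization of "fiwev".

nefuwnab and lukeb both end in -b yet inflect differently (nefuwnbesh, milukebal), so the final letter is not what conditions the rule; the number of vowels is.
"fiwev" has 2 vowels. The stems with 2 vowels (lukeb → milukebal, tiphar → mitipharal, totduv → mitotduval) add mi- … -al around the stem.
The other pattern: stems with 3 vowels delete the last vowel and add -esh.
So fiwev → mifiweval.

mifiweval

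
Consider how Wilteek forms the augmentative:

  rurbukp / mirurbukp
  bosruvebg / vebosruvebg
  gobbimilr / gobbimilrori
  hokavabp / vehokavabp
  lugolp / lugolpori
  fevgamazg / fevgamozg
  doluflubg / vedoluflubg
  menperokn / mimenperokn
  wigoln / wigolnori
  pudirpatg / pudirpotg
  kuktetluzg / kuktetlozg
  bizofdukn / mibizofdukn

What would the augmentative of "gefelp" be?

menperokn and wigoln both end in -n yet inflect differently (mimenperokn, wigolnori), so the final letter is not what conditions the rule; the second-to-last letter is.
"gefelp" has second-to-last letter 'l'. The stems whose second-to-last letter is 'l' (gobbimilr → gobbimilrori, wigoln → wigolnori, lugolp → lugolpori) add -ori.
So gefelp → gefelpori.

gefelpori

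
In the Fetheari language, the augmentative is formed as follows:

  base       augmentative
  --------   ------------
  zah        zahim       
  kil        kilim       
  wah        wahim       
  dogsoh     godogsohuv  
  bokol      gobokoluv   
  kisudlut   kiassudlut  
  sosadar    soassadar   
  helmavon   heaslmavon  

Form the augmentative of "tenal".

gotenaluv

"tenal" has 2 vowels. The stems with 2 vowels (dogsoh → godogsohuv, bokol → gobokoluv) add go- … -uv around the stem.
The other patterns: stems with 1 vowel add -im; stems with 3 vowels insert -as- after the first vowel.
So tenal → gotenaluv.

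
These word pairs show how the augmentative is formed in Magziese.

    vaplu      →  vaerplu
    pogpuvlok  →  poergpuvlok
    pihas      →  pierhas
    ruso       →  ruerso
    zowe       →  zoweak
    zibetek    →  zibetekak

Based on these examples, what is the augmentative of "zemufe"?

"zemufe" begins with z-. The stems beginning with z- (zibetek → zibetekak, zowe → zoweak) add -ak.
The other pattern: stems beginning with p-, r- or v- insert -er- after the first vowel.
So zemufe → zemufeak.

zemufeak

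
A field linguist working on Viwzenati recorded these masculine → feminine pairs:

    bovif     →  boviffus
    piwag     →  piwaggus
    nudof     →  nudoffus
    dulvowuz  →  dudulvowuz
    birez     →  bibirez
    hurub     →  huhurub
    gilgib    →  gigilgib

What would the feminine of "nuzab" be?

"nuzab" ends in -b. The stems ending in -b (hurub → huhurub, gilgib → gigilgib) repeat the first consonant+vowel as a prefix.
The other pattern: stems ending in -f or -g double the final consonant and add -us.
So nuzab → nunuzab.

nunuzab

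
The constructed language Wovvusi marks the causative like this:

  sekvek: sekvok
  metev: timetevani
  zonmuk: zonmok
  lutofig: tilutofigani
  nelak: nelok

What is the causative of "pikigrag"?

tipikigragani

sekvek and metev both have last vowel 'e' yet inflect differently (sekvok, timetevani), so the last vowel is not what conditions the rule; the final letter is.
"pikigrag" ends in -g. The one such stem in the data (lutofig → tilutofigani) adds ti- … -ani around the stem, so the same rule applies.
So pikigrag → tipikigragani.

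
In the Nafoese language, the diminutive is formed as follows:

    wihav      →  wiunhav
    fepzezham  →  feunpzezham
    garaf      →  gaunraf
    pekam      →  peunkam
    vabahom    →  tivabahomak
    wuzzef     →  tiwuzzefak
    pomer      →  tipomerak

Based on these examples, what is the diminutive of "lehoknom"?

fepzezham and vabahom both end in -m yet inflect differently (feunpzezham, tivabahomak), so the final letter is not what conditions the rule; the last vowel is.
"lehoknom" has last vowel 'o'. The one such stem in the data (vabahom → tivabahomak) adds ti- … -ak around the stem, so the same rule applies.
The other pattern: stems whose last vowel is 'a' insert -un- after the first vowel.
So lehoknom → tilehoknomak.

tilehoknomak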